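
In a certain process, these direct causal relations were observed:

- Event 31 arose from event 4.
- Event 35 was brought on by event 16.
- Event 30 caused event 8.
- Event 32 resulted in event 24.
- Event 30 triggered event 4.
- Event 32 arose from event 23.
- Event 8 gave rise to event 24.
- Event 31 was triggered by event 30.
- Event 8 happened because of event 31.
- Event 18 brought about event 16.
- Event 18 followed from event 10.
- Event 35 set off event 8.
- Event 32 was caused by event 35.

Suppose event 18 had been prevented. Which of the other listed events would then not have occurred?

Downstream of event 18: event 16, event 35, event 32, event 8, event 24.
Of those, still caused via another path: event 32, event 8, event 24.
The remainder have no surviving cause.

event 16, event 35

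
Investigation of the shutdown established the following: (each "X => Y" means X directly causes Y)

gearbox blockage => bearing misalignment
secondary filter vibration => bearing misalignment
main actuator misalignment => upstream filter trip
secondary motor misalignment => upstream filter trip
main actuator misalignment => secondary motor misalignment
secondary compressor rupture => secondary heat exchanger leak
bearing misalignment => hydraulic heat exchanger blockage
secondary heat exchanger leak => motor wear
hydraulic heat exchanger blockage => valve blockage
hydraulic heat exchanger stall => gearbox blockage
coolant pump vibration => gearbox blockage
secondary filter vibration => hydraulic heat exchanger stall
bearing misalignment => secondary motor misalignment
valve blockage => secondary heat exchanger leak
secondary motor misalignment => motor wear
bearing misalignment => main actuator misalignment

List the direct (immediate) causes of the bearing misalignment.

Upstream contributors include the coolant pump vibration, the hydraulic heat exchanger stall, but only the gearbox blockage, the secondary filter vibration feed directly into the bearing misalignment.

the gearbox blockage, the secondary filter vibration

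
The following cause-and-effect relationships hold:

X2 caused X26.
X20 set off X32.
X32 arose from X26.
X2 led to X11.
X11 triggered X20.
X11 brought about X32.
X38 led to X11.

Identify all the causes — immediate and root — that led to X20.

Immediate cause of X20: X11.
Further upstream: X2, X38.

X11, X2, X38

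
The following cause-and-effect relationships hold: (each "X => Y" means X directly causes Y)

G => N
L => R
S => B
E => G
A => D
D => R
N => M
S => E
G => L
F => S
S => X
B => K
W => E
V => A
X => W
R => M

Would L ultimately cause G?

L leads to R, M; G is not among them.

No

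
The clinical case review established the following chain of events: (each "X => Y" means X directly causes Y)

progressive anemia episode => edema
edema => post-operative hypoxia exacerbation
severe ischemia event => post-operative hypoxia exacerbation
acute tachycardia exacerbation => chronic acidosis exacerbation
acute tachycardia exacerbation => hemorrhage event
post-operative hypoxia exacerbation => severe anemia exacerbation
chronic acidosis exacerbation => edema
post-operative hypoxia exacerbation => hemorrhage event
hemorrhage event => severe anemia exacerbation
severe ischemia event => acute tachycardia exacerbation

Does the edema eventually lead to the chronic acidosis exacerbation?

No

The edema leads to the post-operative hypoxia exacerbation, the hemorrhage event, the severe anemia exacerbation; the chronic acidosis exacerbation is not among them.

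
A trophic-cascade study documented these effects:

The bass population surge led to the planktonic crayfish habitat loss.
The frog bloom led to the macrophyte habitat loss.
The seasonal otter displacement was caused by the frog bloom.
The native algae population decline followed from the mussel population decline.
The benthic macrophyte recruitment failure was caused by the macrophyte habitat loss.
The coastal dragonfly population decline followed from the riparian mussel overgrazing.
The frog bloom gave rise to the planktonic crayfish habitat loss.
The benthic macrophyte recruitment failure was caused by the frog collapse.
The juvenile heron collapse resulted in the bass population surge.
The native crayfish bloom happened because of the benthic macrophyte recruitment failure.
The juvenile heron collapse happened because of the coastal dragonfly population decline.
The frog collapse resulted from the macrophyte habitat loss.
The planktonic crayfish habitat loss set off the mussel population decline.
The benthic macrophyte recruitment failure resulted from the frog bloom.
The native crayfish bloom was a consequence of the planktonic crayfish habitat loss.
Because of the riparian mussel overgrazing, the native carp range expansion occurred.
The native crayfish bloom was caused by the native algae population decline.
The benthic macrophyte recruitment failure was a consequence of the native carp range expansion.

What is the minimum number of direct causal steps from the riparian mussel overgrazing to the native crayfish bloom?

3

Shortest chain: the riparian mussel overgrazing → the native carp range expansion → the benthic macrophyte recruitment failure → the native crayfish bloom.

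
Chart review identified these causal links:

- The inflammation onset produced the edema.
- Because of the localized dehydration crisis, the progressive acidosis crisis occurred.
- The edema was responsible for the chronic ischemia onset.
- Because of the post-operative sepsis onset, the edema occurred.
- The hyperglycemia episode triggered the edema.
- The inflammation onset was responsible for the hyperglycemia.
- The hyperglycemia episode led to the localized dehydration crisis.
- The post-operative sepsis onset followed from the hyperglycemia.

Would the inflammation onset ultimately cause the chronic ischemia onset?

There is a causal chain: the inflammation onset → the edema → the chronic ischemia onset.

Yes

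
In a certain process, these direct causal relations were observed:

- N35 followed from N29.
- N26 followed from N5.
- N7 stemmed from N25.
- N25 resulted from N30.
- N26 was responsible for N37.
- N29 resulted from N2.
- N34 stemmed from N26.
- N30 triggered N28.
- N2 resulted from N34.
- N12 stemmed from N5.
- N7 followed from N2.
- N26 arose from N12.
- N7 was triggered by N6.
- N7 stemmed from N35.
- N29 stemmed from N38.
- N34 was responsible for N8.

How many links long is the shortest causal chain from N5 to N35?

Shortest chain: N5 → N26 → N34 → N2 → N29 → N35.

5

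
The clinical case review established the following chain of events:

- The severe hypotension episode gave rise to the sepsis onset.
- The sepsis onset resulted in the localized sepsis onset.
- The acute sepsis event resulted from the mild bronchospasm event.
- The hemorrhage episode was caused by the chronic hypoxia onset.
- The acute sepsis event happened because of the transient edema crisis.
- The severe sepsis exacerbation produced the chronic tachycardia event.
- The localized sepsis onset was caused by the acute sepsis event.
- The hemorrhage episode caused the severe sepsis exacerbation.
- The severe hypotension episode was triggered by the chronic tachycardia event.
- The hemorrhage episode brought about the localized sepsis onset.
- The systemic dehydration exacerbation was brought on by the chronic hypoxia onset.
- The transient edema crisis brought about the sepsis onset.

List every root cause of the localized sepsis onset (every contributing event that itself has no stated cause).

the chronic hypoxia onset, the mild bronchospasm event, the transient edema crisis

Tracing upstream from the localized sepsis onset: the localized sepsis onset ← the hemorrhage episode ← the chronic hypoxia onset.
A separate upstream branch: the localized sepsis onset ← the acute sepsis event ← the transient edema crisis.
A separate upstream branch: the localized sepsis onset ← the acute sepsis event ← the mild bronchospasm event.
Each of those chain origins has no stated cause.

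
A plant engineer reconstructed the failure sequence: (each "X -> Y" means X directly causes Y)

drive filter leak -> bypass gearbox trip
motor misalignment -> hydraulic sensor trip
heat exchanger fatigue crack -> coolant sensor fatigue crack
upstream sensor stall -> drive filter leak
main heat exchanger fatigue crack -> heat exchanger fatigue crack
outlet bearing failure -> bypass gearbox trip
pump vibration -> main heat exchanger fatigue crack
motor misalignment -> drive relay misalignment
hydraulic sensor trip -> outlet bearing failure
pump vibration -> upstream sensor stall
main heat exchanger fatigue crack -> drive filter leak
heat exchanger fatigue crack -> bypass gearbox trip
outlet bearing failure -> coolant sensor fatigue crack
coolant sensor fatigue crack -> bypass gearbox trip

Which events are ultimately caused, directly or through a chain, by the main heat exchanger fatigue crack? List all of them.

the bypass gearbox trip, the coolant sensor fatigue crack, the drive filter leak, the heat exchanger fatigue crack

Direct effects: the heat exchanger fatigue crack, the drive filter leak.
2 steps out: the coolant sensor fatigue crack, the bypass gearbox trip.
Not reachable from it: the pump vibration, the motor misalignment, the hydraulic sensor trip, the upstream sensor stall, the outlet bearing failure, the drive relay misalignment.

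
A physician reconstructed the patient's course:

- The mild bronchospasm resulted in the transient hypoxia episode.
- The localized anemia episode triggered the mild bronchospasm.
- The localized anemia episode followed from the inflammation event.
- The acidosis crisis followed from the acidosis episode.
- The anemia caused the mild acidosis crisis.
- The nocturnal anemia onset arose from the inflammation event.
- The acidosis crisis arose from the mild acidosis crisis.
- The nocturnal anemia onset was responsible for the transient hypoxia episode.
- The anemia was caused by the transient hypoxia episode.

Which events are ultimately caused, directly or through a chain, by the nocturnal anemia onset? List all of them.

Direct effects: the transient hypoxia episode.
2 steps out: the anemia.
3 steps out: the mild acidosis crisis.
4 steps out: the acidosis crisis.
Not reachable from it: the inflammation event, the localized anemia episode, the mild bronchospasm, the acidosis episode.

the acidosis crisis, the anemia, the mild acidosis crisis, the transient hypoxia episode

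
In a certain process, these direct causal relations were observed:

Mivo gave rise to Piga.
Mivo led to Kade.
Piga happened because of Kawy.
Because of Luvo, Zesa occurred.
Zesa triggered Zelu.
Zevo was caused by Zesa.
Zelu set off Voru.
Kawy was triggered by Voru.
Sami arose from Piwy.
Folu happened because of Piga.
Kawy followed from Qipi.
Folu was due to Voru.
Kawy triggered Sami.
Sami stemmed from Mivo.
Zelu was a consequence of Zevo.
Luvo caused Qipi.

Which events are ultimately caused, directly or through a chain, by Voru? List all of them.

Folu, Kawy, Piga, Sami

Direct effects: Kawy, Folu.
2 steps out: Piga, Sami.
Not reachable from it: Luvo, Zesa, Qipi, Zevo, Zelu, Mivo, Piwy, Kade.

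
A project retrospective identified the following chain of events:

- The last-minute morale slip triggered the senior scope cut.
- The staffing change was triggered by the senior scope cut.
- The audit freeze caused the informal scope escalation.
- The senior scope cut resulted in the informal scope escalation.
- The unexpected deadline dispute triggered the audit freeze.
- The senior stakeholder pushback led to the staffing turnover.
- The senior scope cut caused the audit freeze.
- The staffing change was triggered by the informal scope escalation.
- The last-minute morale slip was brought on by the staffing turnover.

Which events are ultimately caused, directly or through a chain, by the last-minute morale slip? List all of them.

Direct effects: the senior scope cut.
2 steps out: the audit freeze, the informal scope escalation, the staffing change.
Not reachable from it: the unexpected deadline dispute, the senior stakeholder pushback, the staffing turnover.

the audit freeze, the informal scope escalation, the senior scope cut, the staffing change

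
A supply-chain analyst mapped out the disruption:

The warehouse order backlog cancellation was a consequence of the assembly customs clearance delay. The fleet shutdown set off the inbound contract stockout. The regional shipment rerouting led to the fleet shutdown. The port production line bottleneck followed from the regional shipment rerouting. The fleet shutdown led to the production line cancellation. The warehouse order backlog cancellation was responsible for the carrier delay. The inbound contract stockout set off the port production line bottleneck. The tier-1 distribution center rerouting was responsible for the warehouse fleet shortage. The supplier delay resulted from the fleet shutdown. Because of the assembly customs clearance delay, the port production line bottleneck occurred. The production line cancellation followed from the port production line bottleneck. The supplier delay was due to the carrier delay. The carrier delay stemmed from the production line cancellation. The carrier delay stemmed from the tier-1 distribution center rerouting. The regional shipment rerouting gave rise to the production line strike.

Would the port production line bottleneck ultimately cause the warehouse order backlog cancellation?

The port production line bottleneck leads to the production line cancellation, the carrier delay, the supplier delay; the warehouse order backlog cancellation is not among them.

No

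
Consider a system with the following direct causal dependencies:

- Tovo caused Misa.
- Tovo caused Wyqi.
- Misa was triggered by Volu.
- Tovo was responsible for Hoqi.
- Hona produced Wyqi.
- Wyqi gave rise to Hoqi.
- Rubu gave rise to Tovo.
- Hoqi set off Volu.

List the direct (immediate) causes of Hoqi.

Tovo, Wyqi

Upstream contributors include Rubu, Hona, but only Tovo, Wyqi feed directly into Hoqi.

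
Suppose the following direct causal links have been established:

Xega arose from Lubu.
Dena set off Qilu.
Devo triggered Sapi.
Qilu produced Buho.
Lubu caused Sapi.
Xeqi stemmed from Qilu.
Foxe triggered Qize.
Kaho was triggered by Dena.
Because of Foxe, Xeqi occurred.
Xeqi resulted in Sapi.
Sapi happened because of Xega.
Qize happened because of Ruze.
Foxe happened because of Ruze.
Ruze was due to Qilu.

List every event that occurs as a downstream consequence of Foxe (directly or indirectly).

Qize, Sapi, Xeqi

Direct effects: Xeqi, Qize.
2 steps out: Sapi.
Not reachable from it: Dena, Qilu, Ruze, Lubu, Xega, Buho, Devo, Kaho.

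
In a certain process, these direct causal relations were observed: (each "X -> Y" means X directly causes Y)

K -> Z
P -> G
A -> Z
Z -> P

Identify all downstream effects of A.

G, P, Z

Direct effects: Z.
2 steps out: P.
3 steps out: G.
Not reachable from it: K.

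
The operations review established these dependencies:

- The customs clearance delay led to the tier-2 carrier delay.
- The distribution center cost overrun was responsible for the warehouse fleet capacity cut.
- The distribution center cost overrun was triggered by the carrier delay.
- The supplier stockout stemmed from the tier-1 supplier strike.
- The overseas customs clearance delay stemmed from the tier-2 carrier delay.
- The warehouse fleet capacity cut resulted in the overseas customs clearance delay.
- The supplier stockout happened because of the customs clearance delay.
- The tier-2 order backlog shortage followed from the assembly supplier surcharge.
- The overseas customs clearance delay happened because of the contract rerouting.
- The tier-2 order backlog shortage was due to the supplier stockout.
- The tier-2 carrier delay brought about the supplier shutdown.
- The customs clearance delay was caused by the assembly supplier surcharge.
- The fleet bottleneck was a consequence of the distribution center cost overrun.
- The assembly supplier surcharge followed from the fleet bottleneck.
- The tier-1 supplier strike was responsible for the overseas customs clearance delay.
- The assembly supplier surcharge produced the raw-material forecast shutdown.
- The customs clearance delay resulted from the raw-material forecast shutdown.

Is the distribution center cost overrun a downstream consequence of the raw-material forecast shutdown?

The raw-material forecast shutdown leads to the customs clearance delay, the supplier stockout, the tier-2 order backlog shortage, the tier-2 carrier delay, the supplier shutdown, the overseas customs clearance delay; the distribution center cost overrun is not among them.

No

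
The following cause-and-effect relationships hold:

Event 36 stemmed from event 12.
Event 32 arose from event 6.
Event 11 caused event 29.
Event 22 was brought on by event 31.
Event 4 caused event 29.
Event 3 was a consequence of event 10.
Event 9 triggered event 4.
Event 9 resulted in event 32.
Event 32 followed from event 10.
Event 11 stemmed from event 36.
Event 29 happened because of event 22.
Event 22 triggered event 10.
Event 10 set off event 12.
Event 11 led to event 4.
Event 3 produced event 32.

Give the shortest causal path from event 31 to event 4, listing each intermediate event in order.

event 31 → event 22 → event 10 → event 12 → event 36 → event 11 → event 4

event 31 → event 22
event 22 → event 10
event 10 → event 12
event 12 → event 36
event 36 → event 11
event 11 → event 4
Length: 6 steps.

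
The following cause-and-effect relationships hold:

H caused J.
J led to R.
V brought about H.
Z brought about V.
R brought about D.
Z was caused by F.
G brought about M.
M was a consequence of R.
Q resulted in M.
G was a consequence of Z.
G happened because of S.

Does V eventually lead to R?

There is a causal chain: V → H → J → R.

Yes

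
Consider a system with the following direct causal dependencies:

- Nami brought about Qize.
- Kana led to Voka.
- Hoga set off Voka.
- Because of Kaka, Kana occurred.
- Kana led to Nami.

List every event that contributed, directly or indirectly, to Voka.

Hoga, Kaka, Kana

Immediate causes of Voka: Kana, Hoga.
Further upstream: Kaka.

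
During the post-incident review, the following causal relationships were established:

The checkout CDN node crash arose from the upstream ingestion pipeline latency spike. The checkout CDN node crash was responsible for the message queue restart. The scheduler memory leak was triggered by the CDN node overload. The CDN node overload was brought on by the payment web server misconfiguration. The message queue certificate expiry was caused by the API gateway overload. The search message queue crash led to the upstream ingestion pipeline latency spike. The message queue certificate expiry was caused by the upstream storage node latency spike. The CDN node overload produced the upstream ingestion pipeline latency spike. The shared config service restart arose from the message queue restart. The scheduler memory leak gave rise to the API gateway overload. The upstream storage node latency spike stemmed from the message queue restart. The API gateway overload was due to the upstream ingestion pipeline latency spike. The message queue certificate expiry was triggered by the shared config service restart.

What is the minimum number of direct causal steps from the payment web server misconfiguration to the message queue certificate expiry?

Shortest chain: the payment web server misconfiguration → the CDN node overload → the scheduler memory leak → the API gateway overload → the message queue certificate expiry.

4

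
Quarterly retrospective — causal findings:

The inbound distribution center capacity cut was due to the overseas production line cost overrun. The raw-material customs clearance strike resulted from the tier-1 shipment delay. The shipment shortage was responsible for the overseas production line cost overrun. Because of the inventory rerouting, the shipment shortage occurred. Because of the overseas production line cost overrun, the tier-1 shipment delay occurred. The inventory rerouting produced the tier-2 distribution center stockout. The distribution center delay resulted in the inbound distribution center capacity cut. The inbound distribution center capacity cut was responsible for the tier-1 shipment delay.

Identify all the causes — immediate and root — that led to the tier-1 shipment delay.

Immediate causes of the tier-1 shipment delay: the overseas production line cost overrun, the inbound distribution center capacity cut.
Further upstream: the inventory rerouting, the shipment shortage, the distribution center delay.

the distribution center delay, the inbound distribution center capacity cut, the inventory rerouting, the overseas production line cost overrun, the shipment shortage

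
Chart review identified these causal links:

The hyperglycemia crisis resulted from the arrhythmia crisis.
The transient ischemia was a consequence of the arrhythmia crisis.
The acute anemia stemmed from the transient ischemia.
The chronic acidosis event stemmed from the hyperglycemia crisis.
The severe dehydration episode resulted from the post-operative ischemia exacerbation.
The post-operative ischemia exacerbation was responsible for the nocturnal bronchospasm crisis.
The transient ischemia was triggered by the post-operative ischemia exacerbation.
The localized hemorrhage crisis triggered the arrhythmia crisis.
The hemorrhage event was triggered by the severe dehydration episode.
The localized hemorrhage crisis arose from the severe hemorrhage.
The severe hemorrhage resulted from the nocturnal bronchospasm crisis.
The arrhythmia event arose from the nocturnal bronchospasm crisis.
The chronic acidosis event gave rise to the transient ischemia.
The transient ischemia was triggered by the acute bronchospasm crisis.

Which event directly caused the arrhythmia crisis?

the localized hemorrhage crisis

Upstream contributors include the post-operative ischemia exacerbation, the nocturnal bronchospasm crisis, the severe hemorrhage, but only the localized hemorrhage crisis feeds directly into the arrhythmia crisis.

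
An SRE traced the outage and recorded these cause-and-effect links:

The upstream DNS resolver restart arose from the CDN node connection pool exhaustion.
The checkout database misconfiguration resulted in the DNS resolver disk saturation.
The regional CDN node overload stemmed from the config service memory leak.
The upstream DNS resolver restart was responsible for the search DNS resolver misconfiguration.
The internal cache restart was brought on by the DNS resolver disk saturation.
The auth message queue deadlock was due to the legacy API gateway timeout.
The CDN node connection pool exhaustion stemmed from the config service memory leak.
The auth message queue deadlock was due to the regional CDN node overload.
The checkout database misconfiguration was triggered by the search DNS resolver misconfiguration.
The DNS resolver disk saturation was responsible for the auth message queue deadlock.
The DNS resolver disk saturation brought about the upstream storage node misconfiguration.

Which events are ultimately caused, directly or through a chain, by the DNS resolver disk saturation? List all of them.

Direct effects: the internal cache restart, the upstream storage node misconfiguration, the auth message queue deadlock.
Not reachable from it: the config service memory leak, the CDN node connection pool exhaustion, the upstream DNS resolver restart, the search DNS resolver misconfiguration, the regional CDN node overload, the checkout database misconfiguration, the legacy API gateway timeout.

the auth message queue deadlock, the internal cache restart, the upstream storage node misconfiguration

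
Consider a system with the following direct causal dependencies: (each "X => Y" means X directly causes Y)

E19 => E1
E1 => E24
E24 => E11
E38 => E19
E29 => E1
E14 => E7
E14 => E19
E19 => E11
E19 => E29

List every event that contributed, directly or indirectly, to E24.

Immediate cause of E24: E1.
Further upstream: E14, E19, E29, E38.

E1, E14, E19, E29, E38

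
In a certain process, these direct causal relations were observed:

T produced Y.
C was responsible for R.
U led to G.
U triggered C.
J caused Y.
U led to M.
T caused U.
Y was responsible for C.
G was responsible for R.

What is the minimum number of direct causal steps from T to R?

3

Shortest chain: T → U → C → R.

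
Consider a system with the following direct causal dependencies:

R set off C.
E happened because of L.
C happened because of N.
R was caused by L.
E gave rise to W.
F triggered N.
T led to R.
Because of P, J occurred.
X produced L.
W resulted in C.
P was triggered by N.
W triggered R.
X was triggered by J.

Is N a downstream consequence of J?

No

J leads to X, L, E, W, R, C; N is not among them.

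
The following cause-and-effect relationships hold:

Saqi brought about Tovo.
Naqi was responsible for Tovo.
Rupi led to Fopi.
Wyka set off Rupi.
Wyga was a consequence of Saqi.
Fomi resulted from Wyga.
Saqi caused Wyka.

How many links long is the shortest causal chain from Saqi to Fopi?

3

Shortest chain: Saqi → Wyka → Rupi → Fopi.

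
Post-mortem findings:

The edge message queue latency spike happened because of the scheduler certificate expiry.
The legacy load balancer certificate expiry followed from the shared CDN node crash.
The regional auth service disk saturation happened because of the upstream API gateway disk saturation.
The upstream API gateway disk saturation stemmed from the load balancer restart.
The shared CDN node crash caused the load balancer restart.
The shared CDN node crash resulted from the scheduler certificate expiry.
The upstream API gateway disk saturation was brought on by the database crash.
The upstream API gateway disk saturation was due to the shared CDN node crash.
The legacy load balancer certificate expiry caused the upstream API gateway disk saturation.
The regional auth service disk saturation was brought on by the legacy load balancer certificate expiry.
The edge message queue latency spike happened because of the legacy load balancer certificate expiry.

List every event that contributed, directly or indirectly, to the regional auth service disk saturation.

Immediate causes of the regional auth service disk saturation: the legacy load balancer certificate expiry, the upstream API gateway disk saturation.
Further upstream: the scheduler certificate expiry, the shared CDN node crash, the load balancer restart, the database crash.

the database crash, the legacy load balancer certificate expiry, the load balancer restart, the scheduler certificate expiry, the shared CDN node crash, the upstream API gateway disk saturation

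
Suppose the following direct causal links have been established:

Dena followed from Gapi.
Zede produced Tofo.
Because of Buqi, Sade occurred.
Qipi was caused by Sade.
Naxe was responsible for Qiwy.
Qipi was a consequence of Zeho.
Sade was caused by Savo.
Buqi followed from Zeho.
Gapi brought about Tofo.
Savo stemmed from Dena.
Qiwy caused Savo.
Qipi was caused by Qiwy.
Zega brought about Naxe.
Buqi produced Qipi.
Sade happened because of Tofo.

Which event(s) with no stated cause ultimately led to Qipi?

Tracing upstream from Qipi: Qipi ← Qiwy ← Naxe ← Zega.
A separate upstream branch: Qipi ← Sade ← Tofo ← Gapi.
A separate upstream branch: Qipi ← Sade ← Tofo ← Zede.
A separate upstream branch: Qipi ← Zeho.
Each of those chain origins has no stated cause.

Gapi, Zede, Zega, Zeho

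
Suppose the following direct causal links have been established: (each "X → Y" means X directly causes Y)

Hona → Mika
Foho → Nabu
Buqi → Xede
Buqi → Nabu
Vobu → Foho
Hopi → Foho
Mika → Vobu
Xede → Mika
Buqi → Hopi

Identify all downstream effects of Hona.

Foho, Mika, Nabu, Vobu

Direct effects: Mika.
2 steps out: Vobu.
3 steps out: Foho.
4 steps out: Nabu.
Not reachable from it: Buqi, Xede, Hopi.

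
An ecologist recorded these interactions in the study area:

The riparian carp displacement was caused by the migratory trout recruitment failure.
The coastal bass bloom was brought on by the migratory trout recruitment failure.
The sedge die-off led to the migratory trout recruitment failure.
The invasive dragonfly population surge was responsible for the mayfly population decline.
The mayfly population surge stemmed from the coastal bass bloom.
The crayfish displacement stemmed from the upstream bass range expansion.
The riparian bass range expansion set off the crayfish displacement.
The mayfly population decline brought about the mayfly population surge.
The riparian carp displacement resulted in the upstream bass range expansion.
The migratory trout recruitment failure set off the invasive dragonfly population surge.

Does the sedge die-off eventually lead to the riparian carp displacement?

There is a causal chain: the sedge die-off → the migratory trout recruitment failure → the riparian carp displacement.

Yes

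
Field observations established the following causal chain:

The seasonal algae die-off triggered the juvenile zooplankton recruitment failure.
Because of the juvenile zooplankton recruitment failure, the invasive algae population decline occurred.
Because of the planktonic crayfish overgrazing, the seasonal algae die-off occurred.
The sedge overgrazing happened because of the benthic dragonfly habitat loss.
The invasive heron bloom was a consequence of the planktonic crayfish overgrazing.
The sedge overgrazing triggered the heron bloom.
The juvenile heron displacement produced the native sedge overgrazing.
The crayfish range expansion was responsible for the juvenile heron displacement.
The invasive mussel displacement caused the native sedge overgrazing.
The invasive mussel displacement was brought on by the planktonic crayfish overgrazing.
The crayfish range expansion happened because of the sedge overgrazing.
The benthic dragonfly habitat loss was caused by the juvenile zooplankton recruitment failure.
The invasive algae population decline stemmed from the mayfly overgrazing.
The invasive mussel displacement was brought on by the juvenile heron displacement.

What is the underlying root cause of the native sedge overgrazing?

Tracing upstream from the native sedge overgrazing: the native sedge overgrazing ← the invasive mussel displacement ← the planktonic crayfish overgrazing.
The planktonic crayfish overgrazing has no stated cause, so it is the root.

the planktonic crayfish overgrazing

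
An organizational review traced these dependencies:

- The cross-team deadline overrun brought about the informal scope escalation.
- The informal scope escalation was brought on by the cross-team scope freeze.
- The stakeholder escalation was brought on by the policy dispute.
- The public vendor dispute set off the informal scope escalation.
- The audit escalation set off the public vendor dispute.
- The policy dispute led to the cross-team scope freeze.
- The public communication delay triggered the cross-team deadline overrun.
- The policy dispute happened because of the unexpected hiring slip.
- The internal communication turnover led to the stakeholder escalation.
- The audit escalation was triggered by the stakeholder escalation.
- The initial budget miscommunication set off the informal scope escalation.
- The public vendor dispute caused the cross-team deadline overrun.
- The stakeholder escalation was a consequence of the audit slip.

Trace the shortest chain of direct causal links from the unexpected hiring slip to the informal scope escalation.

the unexpected hiring slip → the policy dispute
the policy dispute → the cross-team scope freeze
the cross-team scope freeze → the informal scope escalation
Length: 3 steps.

the unexpected hiring slip → the policy dispute → the cross-team scope freeze → the informal scope escalation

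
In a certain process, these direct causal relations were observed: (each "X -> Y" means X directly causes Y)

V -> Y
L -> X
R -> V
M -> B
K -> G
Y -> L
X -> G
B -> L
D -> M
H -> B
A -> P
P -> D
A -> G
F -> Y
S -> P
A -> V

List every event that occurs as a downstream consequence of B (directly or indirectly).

Direct effects: L.
2 steps out: X.
3 steps out: G.
Not reachable from it: S, A, P, D, F, M, R, V, H, Y, K.

G, L, X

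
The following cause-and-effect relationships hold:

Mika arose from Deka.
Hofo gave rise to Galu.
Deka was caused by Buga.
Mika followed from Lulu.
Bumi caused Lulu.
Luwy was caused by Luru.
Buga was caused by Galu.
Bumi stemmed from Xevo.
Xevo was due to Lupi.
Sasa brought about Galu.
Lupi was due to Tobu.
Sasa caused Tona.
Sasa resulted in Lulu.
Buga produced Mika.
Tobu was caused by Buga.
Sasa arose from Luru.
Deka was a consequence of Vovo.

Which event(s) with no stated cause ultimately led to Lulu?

Tracing upstream from Lulu: Lulu ← Sasa ← Luru.
A separate upstream branch: Lulu ← Bumi ← Xevo ← Lupi ← Tobu ← Buga ← Galu ← Hofo.
Each of those chain origins has no stated cause.

Hofo, Luru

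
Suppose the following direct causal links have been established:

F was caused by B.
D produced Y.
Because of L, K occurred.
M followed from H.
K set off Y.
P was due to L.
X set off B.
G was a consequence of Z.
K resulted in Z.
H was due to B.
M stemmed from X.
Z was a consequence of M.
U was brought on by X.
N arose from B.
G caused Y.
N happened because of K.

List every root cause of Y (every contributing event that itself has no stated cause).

Tracing upstream from Y: Y ← G ← Z ← M ← X.
A separate upstream branch: Y ← K ← L.
A separate upstream branch: Y ← D.
Each of those chain origins has no stated cause.

D, L, X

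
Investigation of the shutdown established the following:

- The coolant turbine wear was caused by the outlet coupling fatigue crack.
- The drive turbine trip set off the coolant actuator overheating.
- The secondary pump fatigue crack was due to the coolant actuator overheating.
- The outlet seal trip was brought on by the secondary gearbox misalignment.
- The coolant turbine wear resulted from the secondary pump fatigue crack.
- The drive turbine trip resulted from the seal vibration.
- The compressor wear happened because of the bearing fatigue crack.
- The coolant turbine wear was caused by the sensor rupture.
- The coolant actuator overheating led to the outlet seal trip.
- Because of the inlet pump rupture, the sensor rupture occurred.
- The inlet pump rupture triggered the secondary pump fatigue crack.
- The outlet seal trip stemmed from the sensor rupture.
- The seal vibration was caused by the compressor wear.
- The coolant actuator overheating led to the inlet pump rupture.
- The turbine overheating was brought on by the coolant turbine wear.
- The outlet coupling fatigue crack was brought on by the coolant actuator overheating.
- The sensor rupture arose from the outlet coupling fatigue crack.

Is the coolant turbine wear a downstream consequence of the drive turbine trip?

There is a causal chain: the drive turbine trip → the coolant actuator overheating → the outlet coupling fatigue crack → the coolant turbine wear.

Yes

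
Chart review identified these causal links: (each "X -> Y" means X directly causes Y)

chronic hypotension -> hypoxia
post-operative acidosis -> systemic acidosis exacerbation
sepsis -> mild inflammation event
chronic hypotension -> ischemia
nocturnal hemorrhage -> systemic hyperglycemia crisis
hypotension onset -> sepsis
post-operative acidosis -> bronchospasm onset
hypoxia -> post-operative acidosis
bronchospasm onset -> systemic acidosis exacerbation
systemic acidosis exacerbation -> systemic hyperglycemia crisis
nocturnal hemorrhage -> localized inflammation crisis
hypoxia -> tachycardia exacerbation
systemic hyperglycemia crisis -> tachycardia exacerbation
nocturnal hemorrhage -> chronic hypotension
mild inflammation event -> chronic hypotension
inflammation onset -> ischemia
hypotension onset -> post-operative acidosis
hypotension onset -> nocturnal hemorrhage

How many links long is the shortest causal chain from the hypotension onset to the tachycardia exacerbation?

3

Shortest chain: the hypotension onset → the nocturnal hemorrhage → the systemic hyperglycemia crisis → the tachycardia exacerbation.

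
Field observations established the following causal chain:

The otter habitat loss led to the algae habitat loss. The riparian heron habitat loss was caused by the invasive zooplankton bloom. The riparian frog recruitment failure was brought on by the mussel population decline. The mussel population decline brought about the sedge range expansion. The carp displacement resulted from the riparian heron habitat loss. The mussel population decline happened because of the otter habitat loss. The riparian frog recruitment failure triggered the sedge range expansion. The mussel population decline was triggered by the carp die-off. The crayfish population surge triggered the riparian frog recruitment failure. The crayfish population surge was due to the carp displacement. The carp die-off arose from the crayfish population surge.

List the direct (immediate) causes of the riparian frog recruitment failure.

Upstream contributors include the invasive zooplankton bloom, the riparian heron habitat loss, the otter habitat loss, the carp displacement, the carp die-off, but only the crayfish population surge, the mussel population decline feed directly into the riparian frog recruitment failure.

the crayfish population surge, the mussel population decline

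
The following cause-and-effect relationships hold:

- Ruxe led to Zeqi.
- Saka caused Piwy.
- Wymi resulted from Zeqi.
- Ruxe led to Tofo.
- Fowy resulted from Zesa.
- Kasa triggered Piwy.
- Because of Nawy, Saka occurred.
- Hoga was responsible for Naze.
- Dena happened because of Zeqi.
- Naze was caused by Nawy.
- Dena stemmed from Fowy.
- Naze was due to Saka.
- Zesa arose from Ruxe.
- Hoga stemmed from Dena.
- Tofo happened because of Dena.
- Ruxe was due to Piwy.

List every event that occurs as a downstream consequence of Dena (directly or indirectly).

Hoga, Naze, Tofo

Direct effects: Hoga, Tofo.
2 steps out: Naze.
Not reachable from it: Nawy, Saka, Piwy, Ruxe, Zeqi, Zesa, Fowy, Wymi, Kasa.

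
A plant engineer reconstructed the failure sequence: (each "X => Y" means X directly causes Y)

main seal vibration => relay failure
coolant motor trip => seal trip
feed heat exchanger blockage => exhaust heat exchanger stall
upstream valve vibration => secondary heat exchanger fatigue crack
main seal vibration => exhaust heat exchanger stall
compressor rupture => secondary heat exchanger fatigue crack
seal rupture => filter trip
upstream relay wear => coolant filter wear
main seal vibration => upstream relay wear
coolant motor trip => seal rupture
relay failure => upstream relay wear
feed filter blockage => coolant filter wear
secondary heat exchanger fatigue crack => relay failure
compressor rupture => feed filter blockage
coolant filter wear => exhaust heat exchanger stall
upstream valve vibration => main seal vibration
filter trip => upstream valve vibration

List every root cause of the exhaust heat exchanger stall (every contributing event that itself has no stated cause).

the compressor rupture, the coolant motor trip, the feed heat exchanger blockage

Tracing upstream from the exhaust heat exchanger stall: the exhaust heat exchanger stall ← the coolant filter wear ← the feed filter blockage ← the compressor rupture.
A separate upstream branch: the exhaust heat exchanger stall ← the main seal vibration ← the upstream valve vibration ← the filter trip ← the seal rupture ← the coolant motor trip.
A separate upstream branch: the exhaust heat exchanger stall ← the feed heat exchanger blockage.
Each of those chain origins has no stated cause.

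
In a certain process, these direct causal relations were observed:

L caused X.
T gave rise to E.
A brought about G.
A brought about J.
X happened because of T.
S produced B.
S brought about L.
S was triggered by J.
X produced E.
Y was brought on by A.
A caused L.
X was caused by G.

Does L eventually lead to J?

L leads to X, E; J is not among them.

No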